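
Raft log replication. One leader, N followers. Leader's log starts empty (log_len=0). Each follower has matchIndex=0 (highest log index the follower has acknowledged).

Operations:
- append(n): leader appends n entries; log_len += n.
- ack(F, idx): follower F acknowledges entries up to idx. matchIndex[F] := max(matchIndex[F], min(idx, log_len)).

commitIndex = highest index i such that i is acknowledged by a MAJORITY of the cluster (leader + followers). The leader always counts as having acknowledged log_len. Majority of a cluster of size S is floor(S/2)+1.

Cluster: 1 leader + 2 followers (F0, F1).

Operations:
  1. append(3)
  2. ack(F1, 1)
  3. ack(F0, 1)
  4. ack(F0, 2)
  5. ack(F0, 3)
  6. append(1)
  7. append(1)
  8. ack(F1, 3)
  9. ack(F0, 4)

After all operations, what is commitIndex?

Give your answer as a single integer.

Answer: 4

Derivation:
Op 1: append 3 -> log_len=3
Op 2: F1 acks idx 1 -> match: F0=0 F1=1; commitIndex=1
Op 3: F0 acks idx 1 -> match: F0=1 F1=1; commitIndex=1
Op 4: F0 acks idx 2 -> match: F0=2 F1=1; commitIndex=2
Op 5: F0 acks idx 3 -> match: F0=3 F1=1; commitIndex=3
Op 6: append 1 -> log_len=4
Op 7: append 1 -> log_len=5
Op 8: F1 acks idx 3 -> match: F0=3 F1=3; commitIndex=3
Op 9: F0 acks idx 4 -> match: F0=4 F1=3; commitIndex=4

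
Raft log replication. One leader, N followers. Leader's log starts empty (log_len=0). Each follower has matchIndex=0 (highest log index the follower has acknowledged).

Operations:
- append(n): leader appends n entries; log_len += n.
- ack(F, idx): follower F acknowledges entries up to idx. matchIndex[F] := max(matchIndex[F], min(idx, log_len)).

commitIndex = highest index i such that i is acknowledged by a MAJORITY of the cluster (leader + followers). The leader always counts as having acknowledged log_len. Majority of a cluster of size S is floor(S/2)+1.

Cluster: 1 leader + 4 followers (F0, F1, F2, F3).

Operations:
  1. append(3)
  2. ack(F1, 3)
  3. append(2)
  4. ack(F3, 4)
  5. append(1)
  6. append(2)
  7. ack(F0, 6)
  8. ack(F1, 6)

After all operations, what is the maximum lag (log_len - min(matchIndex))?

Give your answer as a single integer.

Op 1: append 3 -> log_len=3
Op 2: F1 acks idx 3 -> match: F0=0 F1=3 F2=0 F3=0; commitIndex=0
Op 3: append 2 -> log_len=5
Op 4: F3 acks idx 4 -> match: F0=0 F1=3 F2=0 F3=4; commitIndex=3
Op 5: append 1 -> log_len=6
Op 6: append 2 -> log_len=8
Op 7: F0 acks idx 6 -> match: F0=6 F1=3 F2=0 F3=4; commitIndex=4
Op 8: F1 acks idx 6 -> match: F0=6 F1=6 F2=0 F3=4; commitIndex=6

Answer: 8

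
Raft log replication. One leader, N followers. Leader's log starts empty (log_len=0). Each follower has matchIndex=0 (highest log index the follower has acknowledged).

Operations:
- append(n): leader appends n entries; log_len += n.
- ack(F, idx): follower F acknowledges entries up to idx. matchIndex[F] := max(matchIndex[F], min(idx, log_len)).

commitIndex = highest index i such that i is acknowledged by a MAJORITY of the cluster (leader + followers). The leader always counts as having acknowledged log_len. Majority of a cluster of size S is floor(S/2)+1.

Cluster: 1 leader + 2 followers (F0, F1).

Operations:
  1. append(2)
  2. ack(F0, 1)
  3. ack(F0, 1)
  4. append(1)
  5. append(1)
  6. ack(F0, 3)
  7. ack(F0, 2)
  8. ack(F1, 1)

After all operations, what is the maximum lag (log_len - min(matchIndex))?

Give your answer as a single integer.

Op 1: append 2 -> log_len=2
Op 2: F0 acks idx 1 -> match: F0=1 F1=0; commitIndex=1
Op 3: F0 acks idx 1 -> match: F0=1 F1=0; commitIndex=1
Op 4: append 1 -> log_len=3
Op 5: append 1 -> log_len=4
Op 6: F0 acks idx 3 -> match: F0=3 F1=0; commitIndex=3
Op 7: F0 acks idx 2 -> match: F0=3 F1=0; commitIndex=3
Op 8: F1 acks idx 1 -> match: F0=3 F1=1; commitIndex=3

Answer: 3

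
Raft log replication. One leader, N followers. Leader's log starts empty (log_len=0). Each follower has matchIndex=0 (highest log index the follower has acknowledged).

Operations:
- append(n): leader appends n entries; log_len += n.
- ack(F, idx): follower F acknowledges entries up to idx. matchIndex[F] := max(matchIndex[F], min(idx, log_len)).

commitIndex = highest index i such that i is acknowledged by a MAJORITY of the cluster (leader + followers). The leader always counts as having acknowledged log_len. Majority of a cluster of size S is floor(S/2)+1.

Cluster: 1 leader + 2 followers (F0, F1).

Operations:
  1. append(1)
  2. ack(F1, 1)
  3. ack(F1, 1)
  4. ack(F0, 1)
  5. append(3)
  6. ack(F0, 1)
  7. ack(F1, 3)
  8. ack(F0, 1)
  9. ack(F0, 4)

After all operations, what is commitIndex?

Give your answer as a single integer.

Op 1: append 1 -> log_len=1
Op 2: F1 acks idx 1 -> match: F0=0 F1=1; commitIndex=1
Op 3: F1 acks idx 1 -> match: F0=0 F1=1; commitIndex=1
Op 4: F0 acks idx 1 -> match: F0=1 F1=1; commitIndex=1
Op 5: append 3 -> log_len=4
Op 6: F0 acks idx 1 -> match: F0=1 F1=1; commitIndex=1
Op 7: F1 acks idx 3 -> match: F0=1 F1=3; commitIndex=3
Op 8: F0 acks idx 1 -> match: F0=1 F1=3; commitIndex=3
Op 9: F0 acks idx 4 -> match: F0=4 F1=3; commitIndex=4

Answer: 4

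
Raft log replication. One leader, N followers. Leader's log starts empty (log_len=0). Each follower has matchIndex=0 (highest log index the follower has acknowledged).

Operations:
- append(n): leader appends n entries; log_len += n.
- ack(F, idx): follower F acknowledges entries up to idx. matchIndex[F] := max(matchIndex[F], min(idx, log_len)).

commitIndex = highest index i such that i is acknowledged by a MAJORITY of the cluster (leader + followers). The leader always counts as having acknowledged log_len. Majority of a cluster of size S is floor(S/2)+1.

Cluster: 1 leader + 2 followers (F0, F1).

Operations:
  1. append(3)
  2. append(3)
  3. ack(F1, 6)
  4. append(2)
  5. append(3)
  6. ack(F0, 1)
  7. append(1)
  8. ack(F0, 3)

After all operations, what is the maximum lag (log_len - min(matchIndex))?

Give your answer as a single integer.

Answer: 9

Derivation:
Op 1: append 3 -> log_len=3
Op 2: append 3 -> log_len=6
Op 3: F1 acks idx 6 -> match: F0=0 F1=6; commitIndex=6
Op 4: append 2 -> log_len=8
Op 5: append 3 -> log_len=11
Op 6: F0 acks idx 1 -> match: F0=1 F1=6; commitIndex=6
Op 7: append 1 -> log_len=12
Op 8: F0 acks idx 3 -> match: F0=3 F1=6; commitIndex=6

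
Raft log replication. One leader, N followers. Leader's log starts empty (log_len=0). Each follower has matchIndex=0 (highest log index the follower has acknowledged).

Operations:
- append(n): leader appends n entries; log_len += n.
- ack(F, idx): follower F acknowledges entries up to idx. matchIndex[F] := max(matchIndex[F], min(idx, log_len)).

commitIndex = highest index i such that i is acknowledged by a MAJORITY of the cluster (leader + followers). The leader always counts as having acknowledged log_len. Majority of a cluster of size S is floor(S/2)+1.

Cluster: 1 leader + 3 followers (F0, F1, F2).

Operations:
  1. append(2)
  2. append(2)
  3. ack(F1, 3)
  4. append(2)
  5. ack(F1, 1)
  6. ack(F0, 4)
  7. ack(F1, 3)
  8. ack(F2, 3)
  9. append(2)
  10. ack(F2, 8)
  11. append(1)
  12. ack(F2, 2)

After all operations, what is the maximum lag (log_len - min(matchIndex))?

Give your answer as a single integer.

Answer: 6

Derivation:
Op 1: append 2 -> log_len=2
Op 2: append 2 -> log_len=4
Op 3: F1 acks idx 3 -> match: F0=0 F1=3 F2=0; commitIndex=0
Op 4: append 2 -> log_len=6
Op 5: F1 acks idx 1 -> match: F0=0 F1=3 F2=0; commitIndex=0
Op 6: F0 acks idx 4 -> match: F0=4 F1=3 F2=0; commitIndex=3
Op 7: F1 acks idx 3 -> match: F0=4 F1=3 F2=0; commitIndex=3
Op 8: F2 acks idx 3 -> match: F0=4 F1=3 F2=3; commitIndex=3
Op 9: append 2 -> log_len=8
Op 10: F2 acks idx 8 -> match: F0=4 F1=3 F2=8; commitIndex=4
Op 11: append 1 -> log_len=9
Op 12: F2 acks idx 2 -> match: F0=4 F1=3 F2=8; commitIndex=4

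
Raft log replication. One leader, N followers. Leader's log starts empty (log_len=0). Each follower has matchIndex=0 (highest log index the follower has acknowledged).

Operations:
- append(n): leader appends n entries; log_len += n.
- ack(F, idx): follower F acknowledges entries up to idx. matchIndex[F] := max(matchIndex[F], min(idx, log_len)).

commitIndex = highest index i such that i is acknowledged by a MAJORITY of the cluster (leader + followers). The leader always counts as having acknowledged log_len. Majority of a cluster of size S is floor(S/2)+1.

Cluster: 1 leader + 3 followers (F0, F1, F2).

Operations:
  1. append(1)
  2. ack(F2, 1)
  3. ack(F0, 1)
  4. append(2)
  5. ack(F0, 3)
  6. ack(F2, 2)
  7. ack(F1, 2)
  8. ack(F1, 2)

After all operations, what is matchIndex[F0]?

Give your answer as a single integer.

Op 1: append 1 -> log_len=1
Op 2: F2 acks idx 1 -> match: F0=0 F1=0 F2=1; commitIndex=0
Op 3: F0 acks idx 1 -> match: F0=1 F1=0 F2=1; commitIndex=1
Op 4: append 2 -> log_len=3
Op 5: F0 acks idx 3 -> match: F0=3 F1=0 F2=1; commitIndex=1
Op 6: F2 acks idx 2 -> match: F0=3 F1=0 F2=2; commitIndex=2
Op 7: F1 acks idx 2 -> match: F0=3 F1=2 F2=2; commitIndex=2
Op 8: F1 acks idx 2 -> match: F0=3 F1=2 F2=2; commitIndex=2

Answer: 3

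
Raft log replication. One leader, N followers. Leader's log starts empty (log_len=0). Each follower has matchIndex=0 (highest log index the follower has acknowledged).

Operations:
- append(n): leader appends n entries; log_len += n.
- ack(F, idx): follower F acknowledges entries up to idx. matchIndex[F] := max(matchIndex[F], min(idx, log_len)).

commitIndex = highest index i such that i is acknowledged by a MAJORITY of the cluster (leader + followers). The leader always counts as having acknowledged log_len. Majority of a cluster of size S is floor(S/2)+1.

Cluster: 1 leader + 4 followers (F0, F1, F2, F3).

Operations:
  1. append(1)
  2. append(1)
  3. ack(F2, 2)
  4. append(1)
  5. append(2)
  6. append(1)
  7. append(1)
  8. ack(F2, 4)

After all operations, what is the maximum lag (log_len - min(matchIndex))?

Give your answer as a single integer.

Op 1: append 1 -> log_len=1
Op 2: append 1 -> log_len=2
Op 3: F2 acks idx 2 -> match: F0=0 F1=0 F2=2 F3=0; commitIndex=0
Op 4: append 1 -> log_len=3
Op 5: append 2 -> log_len=5
Op 6: append 1 -> log_len=6
Op 7: append 1 -> log_len=7
Op 8: F2 acks idx 4 -> match: F0=0 F1=0 F2=4 F3=0; commitIndex=0

Answer: 7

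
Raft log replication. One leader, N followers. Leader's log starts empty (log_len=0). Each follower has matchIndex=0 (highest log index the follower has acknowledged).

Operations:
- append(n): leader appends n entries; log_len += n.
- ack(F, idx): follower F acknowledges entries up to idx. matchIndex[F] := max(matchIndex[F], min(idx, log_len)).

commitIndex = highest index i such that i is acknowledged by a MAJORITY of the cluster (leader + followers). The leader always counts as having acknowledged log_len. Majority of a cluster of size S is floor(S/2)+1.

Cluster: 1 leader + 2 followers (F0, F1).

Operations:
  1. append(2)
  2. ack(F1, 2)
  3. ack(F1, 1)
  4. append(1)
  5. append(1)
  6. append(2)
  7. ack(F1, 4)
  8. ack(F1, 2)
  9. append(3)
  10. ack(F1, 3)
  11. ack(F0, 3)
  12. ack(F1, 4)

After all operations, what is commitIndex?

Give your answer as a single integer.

Op 1: append 2 -> log_len=2
Op 2: F1 acks idx 2 -> match: F0=0 F1=2; commitIndex=2
Op 3: F1 acks idx 1 -> match: F0=0 F1=2; commitIndex=2
Op 4: append 1 -> log_len=3
Op 5: append 1 -> log_len=4
Op 6: append 2 -> log_len=6
Op 7: F1 acks idx 4 -> match: F0=0 F1=4; commitIndex=4
Op 8: F1 acks idx 2 -> match: F0=0 F1=4; commitIndex=4
Op 9: append 3 -> log_len=9
Op 10: F1 acks idx 3 -> match: F0=0 F1=4; commitIndex=4
Op 11: F0 acks idx 3 -> match: F0=3 F1=4; commitIndex=4
Op 12: F1 acks idx 4 -> match: F0=3 F1=4; commitIndex=4

Answer: 4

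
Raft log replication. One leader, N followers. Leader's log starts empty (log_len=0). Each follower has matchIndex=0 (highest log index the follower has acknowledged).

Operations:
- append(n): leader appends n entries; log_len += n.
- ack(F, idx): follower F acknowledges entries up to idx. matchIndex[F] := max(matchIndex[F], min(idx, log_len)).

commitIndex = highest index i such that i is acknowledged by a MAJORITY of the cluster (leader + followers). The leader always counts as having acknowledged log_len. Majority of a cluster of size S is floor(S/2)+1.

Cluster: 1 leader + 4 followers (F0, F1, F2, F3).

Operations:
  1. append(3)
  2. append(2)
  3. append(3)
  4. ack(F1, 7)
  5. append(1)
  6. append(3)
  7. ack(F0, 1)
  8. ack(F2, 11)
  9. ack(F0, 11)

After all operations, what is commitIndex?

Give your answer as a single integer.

Answer: 11

Derivation:
Op 1: append 3 -> log_len=3
Op 2: append 2 -> log_len=5
Op 3: append 3 -> log_len=8
Op 4: F1 acks idx 7 -> match: F0=0 F1=7 F2=0 F3=0; commitIndex=0
Op 5: append 1 -> log_len=9
Op 6: append 3 -> log_len=12
Op 7: F0 acks idx 1 -> match: F0=1 F1=7 F2=0 F3=0; commitIndex=1
Op 8: F2 acks idx 11 -> match: F0=1 F1=7 F2=11 F3=0; commitIndex=7
Op 9: F0 acks idx 11 -> match: F0=11 F1=7 F2=11 F3=0; commitIndex=11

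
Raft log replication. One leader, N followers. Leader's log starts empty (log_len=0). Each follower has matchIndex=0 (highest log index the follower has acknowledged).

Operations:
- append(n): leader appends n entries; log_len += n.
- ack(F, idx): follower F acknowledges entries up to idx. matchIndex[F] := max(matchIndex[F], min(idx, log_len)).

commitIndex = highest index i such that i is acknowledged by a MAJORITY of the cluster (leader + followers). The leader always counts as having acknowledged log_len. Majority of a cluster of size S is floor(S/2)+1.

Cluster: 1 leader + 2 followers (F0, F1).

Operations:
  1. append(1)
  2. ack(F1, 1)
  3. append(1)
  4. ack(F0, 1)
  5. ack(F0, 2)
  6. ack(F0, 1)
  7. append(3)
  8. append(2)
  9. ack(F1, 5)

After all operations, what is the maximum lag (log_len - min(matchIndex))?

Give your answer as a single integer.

Op 1: append 1 -> log_len=1
Op 2: F1 acks idx 1 -> match: F0=0 F1=1; commitIndex=1
Op 3: append 1 -> log_len=2
Op 4: F0 acks idx 1 -> match: F0=1 F1=1; commitIndex=1
Op 5: F0 acks idx 2 -> match: F0=2 F1=1; commitIndex=2
Op 6: F0 acks idx 1 -> match: F0=2 F1=1; commitIndex=2
Op 7: append 3 -> log_len=5
Op 8: append 2 -> log_len=7
Op 9: F1 acks idx 5 -> match: F0=2 F1=5; commitIndex=5

Answer: 5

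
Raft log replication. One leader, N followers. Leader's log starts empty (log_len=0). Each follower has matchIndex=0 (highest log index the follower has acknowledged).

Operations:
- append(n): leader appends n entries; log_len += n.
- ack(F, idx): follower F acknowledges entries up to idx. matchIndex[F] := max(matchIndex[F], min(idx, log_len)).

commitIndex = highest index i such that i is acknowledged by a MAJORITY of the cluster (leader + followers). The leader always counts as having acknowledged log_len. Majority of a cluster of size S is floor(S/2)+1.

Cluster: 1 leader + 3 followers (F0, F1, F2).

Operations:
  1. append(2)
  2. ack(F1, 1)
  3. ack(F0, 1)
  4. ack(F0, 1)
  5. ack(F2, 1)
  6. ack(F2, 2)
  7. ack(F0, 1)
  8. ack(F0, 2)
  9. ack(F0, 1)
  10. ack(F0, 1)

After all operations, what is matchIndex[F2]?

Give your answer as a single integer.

Answer: 2

Derivation:
Op 1: append 2 -> log_len=2
Op 2: F1 acks idx 1 -> match: F0=0 F1=1 F2=0; commitIndex=0
Op 3: F0 acks idx 1 -> match: F0=1 F1=1 F2=0; commitIndex=1
Op 4: F0 acks idx 1 -> match: F0=1 F1=1 F2=0; commitIndex=1
Op 5: F2 acks idx 1 -> match: F0=1 F1=1 F2=1; commitIndex=1
Op 6: F2 acks idx 2 -> match: F0=1 F1=1 F2=2; commitIndex=1
Op 7: F0 acks idx 1 -> match: F0=1 F1=1 F2=2; commitIndex=1
Op 8: F0 acks idx 2 -> match: F0=2 F1=1 F2=2; commitIndex=2
Op 9: F0 acks idx 1 -> match: F0=2 F1=1 F2=2; commitIndex=2
Op 10: F0 acks idx 1 -> match: F0=2 F1=1 F2=2; commitIndex=2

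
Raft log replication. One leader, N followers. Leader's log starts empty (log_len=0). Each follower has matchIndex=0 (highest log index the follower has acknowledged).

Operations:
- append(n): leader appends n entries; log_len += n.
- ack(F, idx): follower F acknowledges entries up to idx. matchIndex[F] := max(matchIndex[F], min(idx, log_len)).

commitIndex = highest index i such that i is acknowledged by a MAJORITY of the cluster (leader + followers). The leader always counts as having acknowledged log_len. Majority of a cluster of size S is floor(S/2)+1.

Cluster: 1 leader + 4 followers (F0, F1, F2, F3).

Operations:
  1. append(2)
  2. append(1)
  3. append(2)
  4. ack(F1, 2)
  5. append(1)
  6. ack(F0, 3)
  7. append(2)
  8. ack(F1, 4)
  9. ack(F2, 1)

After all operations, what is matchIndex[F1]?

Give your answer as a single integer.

Answer: 4

Derivation:
Op 1: append 2 -> log_len=2
Op 2: append 1 -> log_len=3
Op 3: append 2 -> log_len=5
Op 4: F1 acks idx 2 -> match: F0=0 F1=2 F2=0 F3=0; commitIndex=0
Op 5: append 1 -> log_len=6
Op 6: F0 acks idx 3 -> match: F0=3 F1=2 F2=0 F3=0; commitIndex=2
Op 7: append 2 -> log_len=8
Op 8: F1 acks idx 4 -> match: F0=3 F1=4 F2=0 F3=0; commitIndex=3
Op 9: F2 acks idx 1 -> match: F0=3 F1=4 F2=1 F3=0; commitIndex=3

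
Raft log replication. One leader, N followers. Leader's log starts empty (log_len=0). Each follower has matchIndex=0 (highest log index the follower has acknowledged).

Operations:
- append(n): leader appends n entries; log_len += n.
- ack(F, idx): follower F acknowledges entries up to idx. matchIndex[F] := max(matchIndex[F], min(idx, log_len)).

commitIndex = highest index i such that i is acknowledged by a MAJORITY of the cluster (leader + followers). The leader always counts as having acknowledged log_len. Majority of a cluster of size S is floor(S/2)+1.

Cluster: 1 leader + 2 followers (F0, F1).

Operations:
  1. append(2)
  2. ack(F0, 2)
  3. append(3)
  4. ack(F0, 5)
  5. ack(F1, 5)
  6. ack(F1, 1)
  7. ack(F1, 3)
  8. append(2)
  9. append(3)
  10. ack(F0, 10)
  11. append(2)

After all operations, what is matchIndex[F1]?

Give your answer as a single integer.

Answer: 5

Derivation:
Op 1: append 2 -> log_len=2
Op 2: F0 acks idx 2 -> match: F0=2 F1=0; commitIndex=2
Op 3: append 3 -> log_len=5
Op 4: F0 acks idx 5 -> match: F0=5 F1=0; commitIndex=5
Op 5: F1 acks idx 5 -> match: F0=5 F1=5; commitIndex=5
Op 6: F1 acks idx 1 -> match: F0=5 F1=5; commitIndex=5
Op 7: F1 acks idx 3 -> match: F0=5 F1=5; commitIndex=5
Op 8: append 2 -> log_len=7
Op 9: append 3 -> log_len=10
Op 10: F0 acks idx 10 -> match: F0=10 F1=5; commitIndex=10
Op 11: append 2 -> log_len=12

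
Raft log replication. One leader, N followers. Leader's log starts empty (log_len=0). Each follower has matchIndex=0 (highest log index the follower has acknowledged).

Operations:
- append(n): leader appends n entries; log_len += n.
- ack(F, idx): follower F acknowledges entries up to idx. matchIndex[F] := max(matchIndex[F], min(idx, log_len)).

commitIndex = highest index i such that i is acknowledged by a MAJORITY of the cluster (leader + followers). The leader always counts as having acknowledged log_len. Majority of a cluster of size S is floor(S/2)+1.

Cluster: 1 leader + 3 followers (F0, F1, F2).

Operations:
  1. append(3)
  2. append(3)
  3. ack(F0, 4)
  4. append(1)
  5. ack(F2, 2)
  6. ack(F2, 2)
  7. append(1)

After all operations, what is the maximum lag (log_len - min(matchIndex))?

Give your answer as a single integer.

Answer: 8

Derivation:
Op 1: append 3 -> log_len=3
Op 2: append 3 -> log_len=6
Op 3: F0 acks idx 4 -> match: F0=4 F1=0 F2=0; commitIndex=0
Op 4: append 1 -> log_len=7
Op 5: F2 acks idx 2 -> match: F0=4 F1=0 F2=2; commitIndex=2
Op 6: F2 acks idx 2 -> match: F0=4 F1=0 F2=2; commitIndex=2
Op 7: append 1 -> log_len=8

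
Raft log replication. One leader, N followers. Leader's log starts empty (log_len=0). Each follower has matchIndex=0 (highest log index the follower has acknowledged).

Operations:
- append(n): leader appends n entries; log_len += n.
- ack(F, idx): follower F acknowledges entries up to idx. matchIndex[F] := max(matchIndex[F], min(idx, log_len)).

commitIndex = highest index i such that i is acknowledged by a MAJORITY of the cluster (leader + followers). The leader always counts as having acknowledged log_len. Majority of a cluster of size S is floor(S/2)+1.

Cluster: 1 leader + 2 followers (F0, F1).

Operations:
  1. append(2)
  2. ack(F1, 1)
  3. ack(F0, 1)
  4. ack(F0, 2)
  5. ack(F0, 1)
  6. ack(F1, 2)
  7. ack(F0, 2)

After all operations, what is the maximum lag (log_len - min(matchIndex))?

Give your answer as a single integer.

Op 1: append 2 -> log_len=2
Op 2: F1 acks idx 1 -> match: F0=0 F1=1; commitIndex=1
Op 3: F0 acks idx 1 -> match: F0=1 F1=1; commitIndex=1
Op 4: F0 acks idx 2 -> match: F0=2 F1=1; commitIndex=2
Op 5: F0 acks idx 1 -> match: F0=2 F1=1; commitIndex=2
Op 6: F1 acks idx 2 -> match: F0=2 F1=2; commitIndex=2
Op 7: F0 acks idx 2 -> match: F0=2 F1=2; commitIndex=2

Answer: 0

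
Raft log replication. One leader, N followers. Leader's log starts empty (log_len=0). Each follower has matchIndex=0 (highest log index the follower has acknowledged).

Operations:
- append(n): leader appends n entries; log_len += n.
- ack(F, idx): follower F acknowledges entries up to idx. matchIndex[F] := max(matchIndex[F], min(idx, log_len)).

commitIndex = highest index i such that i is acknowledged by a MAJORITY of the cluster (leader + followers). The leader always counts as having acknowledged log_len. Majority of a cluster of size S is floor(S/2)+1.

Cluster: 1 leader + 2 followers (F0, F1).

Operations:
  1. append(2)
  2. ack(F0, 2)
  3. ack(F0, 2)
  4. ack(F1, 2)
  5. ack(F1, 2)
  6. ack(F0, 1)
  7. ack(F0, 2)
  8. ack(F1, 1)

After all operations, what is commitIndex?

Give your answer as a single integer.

Answer: 2

Derivation:
Op 1: append 2 -> log_len=2
Op 2: F0 acks idx 2 -> match: F0=2 F1=0; commitIndex=2
Op 3: F0 acks idx 2 -> match: F0=2 F1=0; commitIndex=2
Op 4: F1 acks idx 2 -> match: F0=2 F1=2; commitIndex=2
Op 5: F1 acks idx 2 -> match: F0=2 F1=2; commitIndex=2
Op 6: F0 acks idx 1 -> match: F0=2 F1=2; commitIndex=2
Op 7: F0 acks idx 2 -> match: F0=2 F1=2; commitIndex=2
Op 8: F1 acks idx 1 -> match: F0=2 F1=2; commitIndex=2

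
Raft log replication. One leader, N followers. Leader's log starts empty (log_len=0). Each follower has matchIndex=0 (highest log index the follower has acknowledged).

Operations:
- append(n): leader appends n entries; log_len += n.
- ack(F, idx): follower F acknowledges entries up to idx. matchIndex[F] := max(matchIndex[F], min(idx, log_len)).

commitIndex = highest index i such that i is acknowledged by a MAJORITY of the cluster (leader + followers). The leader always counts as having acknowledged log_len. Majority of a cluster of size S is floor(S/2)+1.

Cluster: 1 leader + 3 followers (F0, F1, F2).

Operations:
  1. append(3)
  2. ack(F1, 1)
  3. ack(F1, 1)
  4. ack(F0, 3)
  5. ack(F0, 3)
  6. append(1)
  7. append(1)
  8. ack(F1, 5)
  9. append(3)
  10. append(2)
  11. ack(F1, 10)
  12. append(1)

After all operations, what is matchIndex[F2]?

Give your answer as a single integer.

Answer: 0

Derivation:
Op 1: append 3 -> log_len=3
Op 2: F1 acks idx 1 -> match: F0=0 F1=1 F2=0; commitIndex=0
Op 3: F1 acks idx 1 -> match: F0=0 F1=1 F2=0; commitIndex=0
Op 4: F0 acks idx 3 -> match: F0=3 F1=1 F2=0; commitIndex=1
Op 5: F0 acks idx 3 -> match: F0=3 F1=1 F2=0; commitIndex=1
Op 6: append 1 -> log_len=4
Op 7: append 1 -> log_len=5
Op 8: F1 acks idx 5 -> match: F0=3 F1=5 F2=0; commitIndex=3
Op 9: append 3 -> log_len=8
Op 10: append 2 -> log_len=10
Op 11: F1 acks idx 10 -> match: F0=3 F1=10 F2=0; commitIndex=3
Op 12: append 1 -> log_len=11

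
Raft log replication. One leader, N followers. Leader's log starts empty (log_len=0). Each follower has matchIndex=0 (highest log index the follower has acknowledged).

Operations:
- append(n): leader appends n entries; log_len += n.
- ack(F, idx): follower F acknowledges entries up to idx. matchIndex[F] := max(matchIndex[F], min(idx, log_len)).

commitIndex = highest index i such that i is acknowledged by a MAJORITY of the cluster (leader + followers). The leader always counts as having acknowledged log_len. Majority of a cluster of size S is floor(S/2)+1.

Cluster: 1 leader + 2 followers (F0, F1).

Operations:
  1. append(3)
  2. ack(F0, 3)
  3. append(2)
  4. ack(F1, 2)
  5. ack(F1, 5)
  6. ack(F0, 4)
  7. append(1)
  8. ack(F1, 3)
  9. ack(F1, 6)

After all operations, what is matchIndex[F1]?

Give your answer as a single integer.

Op 1: append 3 -> log_len=3
Op 2: F0 acks idx 3 -> match: F0=3 F1=0; commitIndex=3
Op 3: append 2 -> log_len=5
Op 4: F1 acks idx 2 -> match: F0=3 F1=2; commitIndex=3
Op 5: F1 acks idx 5 -> match: F0=3 F1=5; commitIndex=5
Op 6: F0 acks idx 4 -> match: F0=4 F1=5; commitIndex=5
Op 7: append 1 -> log_len=6
Op 8: F1 acks idx 3 -> match: F0=4 F1=5; commitIndex=5
Op 9: F1 acks idx 6 -> match: F0=4 F1=6; commitIndex=6

Answer: 6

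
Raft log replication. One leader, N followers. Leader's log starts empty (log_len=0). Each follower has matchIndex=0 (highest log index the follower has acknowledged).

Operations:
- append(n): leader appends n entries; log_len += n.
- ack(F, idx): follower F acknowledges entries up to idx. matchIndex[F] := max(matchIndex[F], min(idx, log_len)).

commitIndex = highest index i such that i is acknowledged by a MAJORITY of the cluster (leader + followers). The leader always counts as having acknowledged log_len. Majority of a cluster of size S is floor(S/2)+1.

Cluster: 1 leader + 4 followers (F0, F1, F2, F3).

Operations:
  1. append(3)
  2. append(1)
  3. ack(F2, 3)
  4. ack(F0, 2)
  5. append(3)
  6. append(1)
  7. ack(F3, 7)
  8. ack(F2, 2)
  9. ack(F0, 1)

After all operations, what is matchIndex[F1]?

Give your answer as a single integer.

Op 1: append 3 -> log_len=3
Op 2: append 1 -> log_len=4
Op 3: F2 acks idx 3 -> match: F0=0 F1=0 F2=3 F3=0; commitIndex=0
Op 4: F0 acks idx 2 -> match: F0=2 F1=0 F2=3 F3=0; commitIndex=2
Op 5: append 3 -> log_len=7
Op 6: append 1 -> log_len=8
Op 7: F3 acks idx 7 -> match: F0=2 F1=0 F2=3 F3=7; commitIndex=3
Op 8: F2 acks idx 2 -> match: F0=2 F1=0 F2=3 F3=7; commitIndex=3
Op 9: F0 acks idx 1 -> match: F0=2 F1=0 F2=3 F3=7; commitIndex=3

Answer: 0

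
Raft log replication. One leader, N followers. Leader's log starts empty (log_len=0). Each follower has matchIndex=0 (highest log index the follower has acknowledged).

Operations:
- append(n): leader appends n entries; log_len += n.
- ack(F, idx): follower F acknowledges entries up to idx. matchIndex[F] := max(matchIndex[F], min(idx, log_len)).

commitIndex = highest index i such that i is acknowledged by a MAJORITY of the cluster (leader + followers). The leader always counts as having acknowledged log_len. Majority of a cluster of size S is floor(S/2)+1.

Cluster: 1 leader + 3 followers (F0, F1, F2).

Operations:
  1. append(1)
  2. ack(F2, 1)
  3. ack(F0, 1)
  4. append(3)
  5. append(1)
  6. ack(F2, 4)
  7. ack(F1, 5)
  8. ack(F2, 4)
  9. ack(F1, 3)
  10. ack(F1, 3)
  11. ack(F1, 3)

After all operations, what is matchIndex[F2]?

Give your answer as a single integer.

Answer: 4

Derivation:
Op 1: append 1 -> log_len=1
Op 2: F2 acks idx 1 -> match: F0=0 F1=0 F2=1; commitIndex=0
Op 3: F0 acks idx 1 -> match: F0=1 F1=0 F2=1; commitIndex=1
Op 4: append 3 -> log_len=4
Op 5: append 1 -> log_len=5
Op 6: F2 acks idx 4 -> match: F0=1 F1=0 F2=4; commitIndex=1
Op 7: F1 acks idx 5 -> match: F0=1 F1=5 F2=4; commitIndex=4
Op 8: F2 acks idx 4 -> match: F0=1 F1=5 F2=4; commitIndex=4
Op 9: F1 acks idx 3 -> match: F0=1 F1=5 F2=4; commitIndex=4
Op 10: F1 acks idx 3 -> match: F0=1 F1=5 F2=4; commitIndex=4
Op 11: F1 acks idx 3 -> match: F0=1 F1=5 F2=4; commitIndex=4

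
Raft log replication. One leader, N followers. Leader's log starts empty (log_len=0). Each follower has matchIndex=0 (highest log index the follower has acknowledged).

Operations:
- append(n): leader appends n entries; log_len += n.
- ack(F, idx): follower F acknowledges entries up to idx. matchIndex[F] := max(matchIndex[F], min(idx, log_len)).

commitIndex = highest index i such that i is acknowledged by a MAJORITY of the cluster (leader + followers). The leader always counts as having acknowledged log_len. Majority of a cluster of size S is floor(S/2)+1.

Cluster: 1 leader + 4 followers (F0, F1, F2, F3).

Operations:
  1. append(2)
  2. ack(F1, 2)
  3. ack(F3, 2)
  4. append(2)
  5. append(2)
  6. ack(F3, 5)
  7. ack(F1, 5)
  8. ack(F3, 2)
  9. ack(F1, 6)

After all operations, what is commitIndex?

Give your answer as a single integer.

Answer: 5

Derivation:
Op 1: append 2 -> log_len=2
Op 2: F1 acks idx 2 -> match: F0=0 F1=2 F2=0 F3=0; commitIndex=0
Op 3: F3 acks idx 2 -> match: F0=0 F1=2 F2=0 F3=2; commitIndex=2
Op 4: append 2 -> log_len=4
Op 5: append 2 -> log_len=6
Op 6: F3 acks idx 5 -> match: F0=0 F1=2 F2=0 F3=5; commitIndex=2
Op 7: F1 acks idx 5 -> match: F0=0 F1=5 F2=0 F3=5; commitIndex=5
Op 8: F3 acks idx 2 -> match: F0=0 F1=5 F2=0 F3=5; commitIndex=5
Op 9: F1 acks idx 6 -> match: F0=0 F1=6 F2=0 F3=5; commitIndex=5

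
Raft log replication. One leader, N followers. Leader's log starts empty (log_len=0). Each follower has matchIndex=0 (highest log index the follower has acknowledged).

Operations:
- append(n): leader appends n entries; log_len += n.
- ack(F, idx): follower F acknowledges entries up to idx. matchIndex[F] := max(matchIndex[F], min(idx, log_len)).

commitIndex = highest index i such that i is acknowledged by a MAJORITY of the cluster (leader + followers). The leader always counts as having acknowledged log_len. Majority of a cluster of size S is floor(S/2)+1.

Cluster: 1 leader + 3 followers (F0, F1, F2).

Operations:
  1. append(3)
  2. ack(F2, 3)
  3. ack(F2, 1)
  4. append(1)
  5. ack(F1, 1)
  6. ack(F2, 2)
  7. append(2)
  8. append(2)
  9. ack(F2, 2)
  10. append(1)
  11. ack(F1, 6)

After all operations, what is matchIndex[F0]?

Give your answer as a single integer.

Op 1: append 3 -> log_len=3
Op 2: F2 acks idx 3 -> match: F0=0 F1=0 F2=3; commitIndex=0
Op 3: F2 acks idx 1 -> match: F0=0 F1=0 F2=3; commitIndex=0
Op 4: append 1 -> log_len=4
Op 5: F1 acks idx 1 -> match: F0=0 F1=1 F2=3; commitIndex=1
Op 6: F2 acks idx 2 -> match: F0=0 F1=1 F2=3; commitIndex=1
Op 7: append 2 -> log_len=6
Op 8: append 2 -> log_len=8
Op 9: F2 acks idx 2 -> match: F0=0 F1=1 F2=3; commitIndex=1
Op 10: append 1 -> log_len=9
Op 11: F1 acks idx 6 -> match: F0=0 F1=6 F2=3; commitIndex=3

Answer: 0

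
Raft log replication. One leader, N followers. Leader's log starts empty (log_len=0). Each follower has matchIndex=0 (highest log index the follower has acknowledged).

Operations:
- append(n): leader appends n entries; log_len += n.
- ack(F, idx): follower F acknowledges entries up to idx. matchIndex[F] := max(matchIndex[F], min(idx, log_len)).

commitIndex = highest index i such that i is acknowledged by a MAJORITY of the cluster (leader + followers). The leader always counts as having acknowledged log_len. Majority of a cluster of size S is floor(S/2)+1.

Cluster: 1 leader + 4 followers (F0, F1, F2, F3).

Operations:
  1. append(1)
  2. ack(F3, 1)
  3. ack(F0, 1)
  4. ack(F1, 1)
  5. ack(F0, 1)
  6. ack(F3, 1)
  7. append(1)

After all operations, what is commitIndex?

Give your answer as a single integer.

Answer: 1

Derivation:
Op 1: append 1 -> log_len=1
Op 2: F3 acks idx 1 -> match: F0=0 F1=0 F2=0 F3=1; commitIndex=0
Op 3: F0 acks idx 1 -> match: F0=1 F1=0 F2=0 F3=1; commitIndex=1
Op 4: F1 acks idx 1 -> match: F0=1 F1=1 F2=0 F3=1; commitIndex=1
Op 5: F0 acks idx 1 -> match: F0=1 F1=1 F2=0 F3=1; commitIndex=1
Op 6: F3 acks idx 1 -> match: F0=1 F1=1 F2=0 F3=1; commitIndex=1
Op 7: append 1 -> log_len=2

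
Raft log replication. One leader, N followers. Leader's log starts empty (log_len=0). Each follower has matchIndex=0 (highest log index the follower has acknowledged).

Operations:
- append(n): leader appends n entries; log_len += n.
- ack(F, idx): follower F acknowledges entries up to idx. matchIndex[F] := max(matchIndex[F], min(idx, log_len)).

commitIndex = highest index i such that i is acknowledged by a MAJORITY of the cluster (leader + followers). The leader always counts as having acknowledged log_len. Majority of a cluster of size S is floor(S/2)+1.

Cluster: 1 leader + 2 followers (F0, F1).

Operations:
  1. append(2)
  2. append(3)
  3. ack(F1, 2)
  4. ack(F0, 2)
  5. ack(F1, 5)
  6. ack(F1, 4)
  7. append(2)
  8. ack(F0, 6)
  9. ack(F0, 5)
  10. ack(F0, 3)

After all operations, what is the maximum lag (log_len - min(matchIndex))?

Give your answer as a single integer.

Op 1: append 2 -> log_len=2
Op 2: append 3 -> log_len=5
Op 3: F1 acks idx 2 -> match: F0=0 F1=2; commitIndex=2
Op 4: F0 acks idx 2 -> match: F0=2 F1=2; commitIndex=2
Op 5: F1 acks idx 5 -> match: F0=2 F1=5; commitIndex=5
Op 6: F1 acks idx 4 -> match: F0=2 F1=5; commitIndex=5
Op 7: append 2 -> log_len=7
Op 8: F0 acks idx 6 -> match: F0=6 F1=5; commitIndex=6
Op 9: F0 acks idx 5 -> match: F0=6 F1=5; commitIndex=6
Op 10: F0 acks idx 3 -> match: F0=6 F1=5; commitIndex=6

Answer: 2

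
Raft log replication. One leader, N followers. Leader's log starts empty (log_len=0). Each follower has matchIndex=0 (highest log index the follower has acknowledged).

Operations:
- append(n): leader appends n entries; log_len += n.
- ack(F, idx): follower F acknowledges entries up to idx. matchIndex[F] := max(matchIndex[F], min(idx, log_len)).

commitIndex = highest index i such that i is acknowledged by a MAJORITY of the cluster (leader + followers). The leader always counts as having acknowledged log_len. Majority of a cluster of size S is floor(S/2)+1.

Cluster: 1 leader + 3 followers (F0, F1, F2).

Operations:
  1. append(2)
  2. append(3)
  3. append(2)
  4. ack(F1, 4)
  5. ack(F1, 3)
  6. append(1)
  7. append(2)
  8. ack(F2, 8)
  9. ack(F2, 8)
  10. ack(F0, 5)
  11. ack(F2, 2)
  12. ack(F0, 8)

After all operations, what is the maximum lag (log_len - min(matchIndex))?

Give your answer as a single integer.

Answer: 6

Derivation:
Op 1: append 2 -> log_len=2
Op 2: append 3 -> log_len=5
Op 3: append 2 -> log_len=7
Op 4: F1 acks idx 4 -> match: F0=0 F1=4 F2=0; commitIndex=0
Op 5: F1 acks idx 3 -> match: F0=0 F1=4 F2=0; commitIndex=0
Op 6: append 1 -> log_len=8
Op 7: append 2 -> log_len=10
Op 8: F2 acks idx 8 -> match: F0=0 F1=4 F2=8; commitIndex=4
Op 9: F2 acks idx 8 -> match: F0=0 F1=4 F2=8; commitIndex=4
Op 10: F0 acks idx 5 -> match: F0=5 F1=4 F2=8; commitIndex=5
Op 11: F2 acks idx 2 -> match: F0=5 F1=4 F2=8; commitIndex=5
Op 12: F0 acks idx 8 -> match: F0=8 F1=4 F2=8; commitIndex=8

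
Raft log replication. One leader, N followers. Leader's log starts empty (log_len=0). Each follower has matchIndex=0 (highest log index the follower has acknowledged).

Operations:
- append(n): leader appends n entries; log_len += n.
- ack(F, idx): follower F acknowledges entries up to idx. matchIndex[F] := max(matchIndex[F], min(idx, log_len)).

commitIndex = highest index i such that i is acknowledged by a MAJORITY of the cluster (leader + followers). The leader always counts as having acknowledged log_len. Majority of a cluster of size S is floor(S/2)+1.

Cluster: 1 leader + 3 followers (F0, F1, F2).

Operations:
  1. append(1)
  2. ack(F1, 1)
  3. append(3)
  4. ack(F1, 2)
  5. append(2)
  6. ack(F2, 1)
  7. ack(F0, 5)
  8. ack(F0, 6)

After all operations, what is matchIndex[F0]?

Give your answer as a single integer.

Answer: 6

Derivation:
Op 1: append 1 -> log_len=1
Op 2: F1 acks idx 1 -> match: F0=0 F1=1 F2=0; commitIndex=0
Op 3: append 3 -> log_len=4
Op 4: F1 acks idx 2 -> match: F0=0 F1=2 F2=0; commitIndex=0
Op 5: append 2 -> log_len=6
Op 6: F2 acks idx 1 -> match: F0=0 F1=2 F2=1; commitIndex=1
Op 7: F0 acks idx 5 -> match: F0=5 F1=2 F2=1; commitIndex=2
Op 8: F0 acks idx 6 -> match: F0=6 F1=2 F2=1; commitIndex=2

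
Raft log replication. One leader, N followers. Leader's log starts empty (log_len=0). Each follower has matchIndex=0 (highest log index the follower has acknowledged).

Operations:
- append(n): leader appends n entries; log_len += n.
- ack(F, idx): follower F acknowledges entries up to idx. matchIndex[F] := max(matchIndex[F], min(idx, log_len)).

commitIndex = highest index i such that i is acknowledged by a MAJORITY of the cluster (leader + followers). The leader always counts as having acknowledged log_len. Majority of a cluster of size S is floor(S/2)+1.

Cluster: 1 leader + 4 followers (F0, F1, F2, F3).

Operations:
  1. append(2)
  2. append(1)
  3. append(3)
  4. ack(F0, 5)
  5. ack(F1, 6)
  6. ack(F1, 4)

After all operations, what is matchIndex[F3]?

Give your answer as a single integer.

Op 1: append 2 -> log_len=2
Op 2: append 1 -> log_len=3
Op 3: append 3 -> log_len=6
Op 4: F0 acks idx 5 -> match: F0=5 F1=0 F2=0 F3=0; commitIndex=0
Op 5: F1 acks idx 6 -> match: F0=5 F1=6 F2=0 F3=0; commitIndex=5
Op 6: F1 acks idx 4 -> match: F0=5 F1=6 F2=0 F3=0; commitIndex=5

Answer: 0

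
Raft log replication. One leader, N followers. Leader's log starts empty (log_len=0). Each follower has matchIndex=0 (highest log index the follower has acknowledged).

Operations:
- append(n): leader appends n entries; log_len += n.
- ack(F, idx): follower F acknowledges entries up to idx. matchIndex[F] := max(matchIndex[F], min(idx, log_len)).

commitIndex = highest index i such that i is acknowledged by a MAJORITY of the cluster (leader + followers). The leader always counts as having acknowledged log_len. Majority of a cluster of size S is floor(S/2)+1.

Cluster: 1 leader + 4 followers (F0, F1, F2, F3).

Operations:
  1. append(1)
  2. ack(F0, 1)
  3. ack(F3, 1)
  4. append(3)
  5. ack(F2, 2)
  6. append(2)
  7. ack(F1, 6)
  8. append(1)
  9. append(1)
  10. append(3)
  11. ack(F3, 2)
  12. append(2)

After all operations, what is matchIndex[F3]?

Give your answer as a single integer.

Op 1: append 1 -> log_len=1
Op 2: F0 acks idx 1 -> match: F0=1 F1=0 F2=0 F3=0; commitIndex=0
Op 3: F3 acks idx 1 -> match: F0=1 F1=0 F2=0 F3=1; commitIndex=1
Op 4: append 3 -> log_len=4
Op 5: F2 acks idx 2 -> match: F0=1 F1=0 F2=2 F3=1; commitIndex=1
Op 6: append 2 -> log_len=6
Op 7: F1 acks idx 6 -> match: F0=1 F1=6 F2=2 F3=1; commitIndex=2
Op 8: append 1 -> log_len=7
Op 9: append 1 -> log_len=8
Op 10: append 3 -> log_len=11
Op 11: F3 acks idx 2 -> match: F0=1 F1=6 F2=2 F3=2; commitIndex=2
Op 12: append 2 -> log_len=13

Answer: 2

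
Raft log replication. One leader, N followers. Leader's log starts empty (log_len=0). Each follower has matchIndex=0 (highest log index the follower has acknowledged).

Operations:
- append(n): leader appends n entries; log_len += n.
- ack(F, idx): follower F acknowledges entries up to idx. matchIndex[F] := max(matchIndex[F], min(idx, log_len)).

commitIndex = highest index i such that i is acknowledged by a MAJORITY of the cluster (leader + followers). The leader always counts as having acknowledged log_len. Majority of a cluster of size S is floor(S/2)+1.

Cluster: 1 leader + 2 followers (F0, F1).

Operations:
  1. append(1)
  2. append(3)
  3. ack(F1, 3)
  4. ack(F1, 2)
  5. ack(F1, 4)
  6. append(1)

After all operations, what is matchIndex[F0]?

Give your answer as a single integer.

Answer: 0

Derivation:
Op 1: append 1 -> log_len=1
Op 2: append 3 -> log_len=4
Op 3: F1 acks idx 3 -> match: F0=0 F1=3; commitIndex=3
Op 4: F1 acks idx 2 -> match: F0=0 F1=3; commitIndex=3
Op 5: F1 acks idx 4 -> match: F0=0 F1=4; commitIndex=4
Op 6: append 1 -> log_len=5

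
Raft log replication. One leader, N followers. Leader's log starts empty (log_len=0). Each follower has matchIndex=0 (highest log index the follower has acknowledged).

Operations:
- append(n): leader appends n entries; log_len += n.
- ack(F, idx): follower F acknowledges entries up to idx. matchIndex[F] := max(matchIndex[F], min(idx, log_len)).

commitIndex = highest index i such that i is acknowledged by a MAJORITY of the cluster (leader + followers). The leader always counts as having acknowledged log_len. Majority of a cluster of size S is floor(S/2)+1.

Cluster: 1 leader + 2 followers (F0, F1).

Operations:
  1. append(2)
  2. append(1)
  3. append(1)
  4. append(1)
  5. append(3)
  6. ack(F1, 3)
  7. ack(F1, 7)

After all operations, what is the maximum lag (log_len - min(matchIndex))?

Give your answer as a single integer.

Answer: 8

Derivation:
Op 1: append 2 -> log_len=2
Op 2: append 1 -> log_len=3
Op 3: append 1 -> log_len=4
Op 4: append 1 -> log_len=5
Op 5: append 3 -> log_len=8
Op 6: F1 acks idx 3 -> match: F0=0 F1=3; commitIndex=3
Op 7: F1 acks idx 7 -> match: F0=0 F1=7; commitIndex=7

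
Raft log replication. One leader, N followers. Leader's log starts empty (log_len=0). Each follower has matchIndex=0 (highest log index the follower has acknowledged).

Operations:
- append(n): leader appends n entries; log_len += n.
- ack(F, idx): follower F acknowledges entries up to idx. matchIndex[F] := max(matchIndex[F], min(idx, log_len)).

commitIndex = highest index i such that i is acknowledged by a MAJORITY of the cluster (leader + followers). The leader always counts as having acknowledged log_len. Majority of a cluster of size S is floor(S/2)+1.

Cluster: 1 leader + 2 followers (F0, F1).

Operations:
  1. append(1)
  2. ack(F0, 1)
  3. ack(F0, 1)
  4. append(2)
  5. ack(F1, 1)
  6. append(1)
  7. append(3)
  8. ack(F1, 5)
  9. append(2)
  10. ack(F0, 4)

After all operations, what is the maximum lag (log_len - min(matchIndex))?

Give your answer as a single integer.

Answer: 5

Derivation:
Op 1: append 1 -> log_len=1
Op 2: F0 acks idx 1 -> match: F0=1 F1=0; commitIndex=1
Op 3: F0 acks idx 1 -> match: F0=1 F1=0; commitIndex=1
Op 4: append 2 -> log_len=3
Op 5: F1 acks idx 1 -> match: F0=1 F1=1; commitIndex=1
Op 6: append 1 -> log_len=4
Op 7: append 3 -> log_len=7
Op 8: F1 acks idx 5 -> match: F0=1 F1=5; commitIndex=5
Op 9: append 2 -> log_len=9
Op 10: F0 acks idx 4 -> match: F0=4 F1=5; commitIndex=5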